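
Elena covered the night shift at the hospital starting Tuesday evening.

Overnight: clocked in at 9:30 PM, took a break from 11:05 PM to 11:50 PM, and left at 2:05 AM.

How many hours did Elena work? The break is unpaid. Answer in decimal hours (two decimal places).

Overnight: 9:30 PM → midnight = 2 h 30 min; midnight → 2:05 AM = 2 h 5 min; span 4 h 35 min; less 45 min break → 3 h 50 min

3.83 hours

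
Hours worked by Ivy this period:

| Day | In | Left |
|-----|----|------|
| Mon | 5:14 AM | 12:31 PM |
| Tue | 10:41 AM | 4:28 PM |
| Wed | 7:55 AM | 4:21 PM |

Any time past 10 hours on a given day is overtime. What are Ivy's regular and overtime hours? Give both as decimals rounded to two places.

Mon: 5:14 AM–12:31 PM = 7 h 17 min
Tue: 10:41 AM–4:28 PM = 5 h 47 min
Wed: 7:55 AM–4:21 PM = 8 h 26 min
Mon reg 7 h 17 min / OT 0 h 0 min; Tue reg 5 h 47 min / OT 0 h 0 min; Wed reg 8 h 26 min / OT 0 h 0 min.
Totals: regular 21 h 30 min, overtime 0 h 0 min.

Regular 21.50 hours, overtime 0.00 hours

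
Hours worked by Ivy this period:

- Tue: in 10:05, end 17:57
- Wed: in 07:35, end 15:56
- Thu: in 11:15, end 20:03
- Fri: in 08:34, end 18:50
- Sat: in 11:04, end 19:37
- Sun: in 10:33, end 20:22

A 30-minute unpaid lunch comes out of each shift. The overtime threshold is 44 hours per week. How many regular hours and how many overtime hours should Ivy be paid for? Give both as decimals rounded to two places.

Tue: 10:05–17:57 = 7 h 52 min; less 30 min break → 7 h 22 min
Wed: 07:35–15:56 = 8 h 21 min; less 30 min break → 7 h 51 min
Thu: 11:15–20:03 = 8 h 48 min; less 30 min break → 8 h 18 min
Fri: 08:34–18:50 = 10 h 16 min; less 30 min break → 9 h 46 min
Sat: 11:04–19:37 = 8 h 33 min; less 30 min break → 8 h 3 min
Sun: 10:33–20:22 = 9 h 49 min; less 30 min break → 9 h 19 min
Total worked: 50 h 39 min = 50.65 h.
Threshold 44 h → overtime 6 h 39 min, regular 44 h 0 min.

Regular 44.00 hours, overtime 6.65 hours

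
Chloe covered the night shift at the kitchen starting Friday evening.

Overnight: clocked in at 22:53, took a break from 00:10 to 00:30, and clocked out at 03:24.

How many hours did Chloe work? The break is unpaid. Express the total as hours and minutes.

Overnight: 22:53 → midnight = 1 h 7 min; midnight → 03:24 = 3 h 24 min; span 4 h 31 min; less 20 min break → 4 h 11 min

4 h 11 min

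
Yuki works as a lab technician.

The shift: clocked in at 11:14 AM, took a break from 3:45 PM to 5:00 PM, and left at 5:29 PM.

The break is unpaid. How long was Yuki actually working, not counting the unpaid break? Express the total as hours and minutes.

5 h 0 min

The shift: 11:14 AM–5:29 PM = 6 h 15 min; less 75 min break → 5 h 0 min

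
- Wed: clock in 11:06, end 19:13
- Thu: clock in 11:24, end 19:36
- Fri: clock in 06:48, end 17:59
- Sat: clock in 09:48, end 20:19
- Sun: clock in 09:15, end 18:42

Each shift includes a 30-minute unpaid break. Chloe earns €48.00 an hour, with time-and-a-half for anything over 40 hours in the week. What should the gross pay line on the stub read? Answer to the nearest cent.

€2277.60

Wed: 11:06–19:13 = 8 h 7 min; less 30 min break → 7 h 37 min
Thu: 11:24–19:36 = 8 h 12 min; less 30 min break → 7 h 42 min
Fri: 06:48–17:59 = 11 h 11 min; less 30 min break → 10 h 41 min
Sat: 09:48–20:19 = 10 h 31 min; less 30 min break → 10 h 1 min
Sun: 09:15–18:42 = 9 h 27 min; less 30 min break → 8 h 57 min
Total worked: 44 h 58 min = 2698 min.
Regular 40 h 0 min = 2400 min at €48.00/h; overtime 4 h 58 min = 298 min at €72.00/h.
Pay = (2400 × €48.00 + 298 × €72.00) ÷ 60 = €2277.60.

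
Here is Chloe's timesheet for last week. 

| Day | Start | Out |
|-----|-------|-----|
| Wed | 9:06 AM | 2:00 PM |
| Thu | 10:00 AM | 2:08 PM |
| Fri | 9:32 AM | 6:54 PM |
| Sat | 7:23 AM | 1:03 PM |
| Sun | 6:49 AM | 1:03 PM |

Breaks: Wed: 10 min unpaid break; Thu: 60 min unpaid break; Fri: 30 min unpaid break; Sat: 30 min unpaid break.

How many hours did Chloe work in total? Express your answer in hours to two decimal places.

28.13 hours

Wed: 9:06 AM–2:00 PM = 4 h 54 min; less 10 min break → 4 h 44 min
Thu: 10:00 AM–2:08 PM = 4 h 8 min; less 60 min break → 3 h 8 min
Fri: 9:32 AM–6:54 PM = 9 h 22 min; less 30 min break → 8 h 52 min
Sat: 7:23 AM–1:03 PM = 5 h 40 min; less 30 min break → 5 h 10 min
Sun: 6:49 AM–1:03 PM = 6 h 14 min
Total: 4 h 44 min + 3 h 8 min + 8 h 52 min + 5 h 10 min + 6 h 14 min = 28 h 8 min.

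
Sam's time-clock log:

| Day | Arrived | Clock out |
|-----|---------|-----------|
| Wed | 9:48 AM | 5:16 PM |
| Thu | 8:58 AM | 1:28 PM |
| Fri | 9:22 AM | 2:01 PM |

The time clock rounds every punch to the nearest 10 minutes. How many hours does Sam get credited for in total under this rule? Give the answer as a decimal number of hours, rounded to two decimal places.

Wed: in 9:48 AM→9:50 AM, out 5:16 PM→5:20 PM; 7 h 30 min
Thu: in 8:58 AM→9:00 AM, out 1:28 PM→1:30 PM; 4 h 30 min
Fri: in 9:22 AM→9:20 AM, out 2:01 PM→2:00 PM; 4 h 40 min
Total credited: 16 h 40 min.

16.67 hours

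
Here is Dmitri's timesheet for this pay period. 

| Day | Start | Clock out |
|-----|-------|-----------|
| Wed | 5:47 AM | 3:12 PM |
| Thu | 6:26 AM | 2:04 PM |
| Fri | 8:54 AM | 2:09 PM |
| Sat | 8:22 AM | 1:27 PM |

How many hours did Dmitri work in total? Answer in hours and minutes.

27 h 23 min

Wed: 5:47 AM–3:12 PM = 9 h 25 min
Thu: 6:26 AM–2:04 PM = 7 h 38 min
Fri: 8:54 AM–2:09 PM = 5 h 15 min
Sat: 8:22 AM–1:27 PM = 5 h 5 min
Total: 9 h 25 min + 7 h 38 min + 5 h 15 min + 5 h 5 min = 27 h 23 min.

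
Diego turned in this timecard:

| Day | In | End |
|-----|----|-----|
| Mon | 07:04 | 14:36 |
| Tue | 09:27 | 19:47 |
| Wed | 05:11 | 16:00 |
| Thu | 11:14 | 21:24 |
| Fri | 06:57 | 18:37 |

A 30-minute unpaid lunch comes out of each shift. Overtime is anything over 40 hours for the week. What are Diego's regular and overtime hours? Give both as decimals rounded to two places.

Regular 40.00 hours, overtime 8.02 hours

Mon: 07:04–14:36 = 7 h 32 min; less 30 min break → 7 h 2 min
Tue: 09:27–19:47 = 10 h 20 min; less 30 min break → 9 h 50 min
Wed: 05:11–16:00 = 10 h 49 min; less 30 min break → 10 h 19 min
Thu: 11:14–21:24 = 10 h 10 min; less 30 min break → 9 h 40 min
Fri: 06:57–18:37 = 11 h 40 min; less 30 min break → 11 h 10 min
Total worked: 48 h 1 min = 48.02 h.
Threshold 40 h → overtime 8 h 1 min, regular 40 h 0 min.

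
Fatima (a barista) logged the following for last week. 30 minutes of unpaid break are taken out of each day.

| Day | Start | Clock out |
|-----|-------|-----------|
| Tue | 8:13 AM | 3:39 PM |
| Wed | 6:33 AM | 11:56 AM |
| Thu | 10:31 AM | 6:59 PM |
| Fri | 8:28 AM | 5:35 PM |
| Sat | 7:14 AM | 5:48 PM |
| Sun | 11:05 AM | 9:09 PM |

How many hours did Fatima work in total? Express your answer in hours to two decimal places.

Tue: 8:13 AM–3:39 PM = 7 h 26 min; less 30 min break → 6 h 56 min
Wed: 6:33 AM–11:56 AM = 5 h 23 min; less 30 min break → 4 h 53 min
Thu: 10:31 AM–6:59 PM = 8 h 28 min; less 30 min break → 7 h 58 min
Fri: 8:28 AM–5:35 PM = 9 h 7 min; less 30 min break → 8 h 37 min
Sat: 7:14 AM–5:48 PM = 10 h 34 min; less 30 min break → 10 h 4 min
Sun: 11:05 AM–9:09 PM = 10 h 4 min; less 30 min break → 9 h 34 min
Total: 6 h 56 min + 4 h 53 min + 7 h 58 min + 8 h 37 min + 10 h 4 min + 9 h 34 min = 48 h 2 min.

48.03 hours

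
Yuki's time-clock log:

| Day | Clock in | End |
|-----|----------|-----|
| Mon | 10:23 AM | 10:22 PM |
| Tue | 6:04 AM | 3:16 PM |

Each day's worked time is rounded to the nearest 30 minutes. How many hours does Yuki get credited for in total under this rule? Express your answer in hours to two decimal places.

21.00 hours

Mon: 10:23 AM–10:22 PM = 11 h 59 min → rounds to 12 h 0 min
Tue: 6:04 AM–3:16 PM = 9 h 12 min → rounds to 9 h 0 min
Total credited: 21 h 0 min.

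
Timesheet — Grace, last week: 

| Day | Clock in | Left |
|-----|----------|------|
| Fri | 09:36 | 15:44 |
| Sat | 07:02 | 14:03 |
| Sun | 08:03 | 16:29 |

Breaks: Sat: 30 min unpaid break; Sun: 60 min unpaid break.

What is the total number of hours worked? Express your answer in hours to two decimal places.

20.08 hours

Fri: 09:36–15:44 = 6 h 8 min
Sat: 07:02–14:03 = 7 h 1 min; less 30 min break → 6 h 31 min
Sun: 08:03–16:29 = 8 h 26 min; less 60 min break → 7 h 26 min
Total: 6 h 8 min + 6 h 31 min + 7 h 26 min = 20 h 5 min.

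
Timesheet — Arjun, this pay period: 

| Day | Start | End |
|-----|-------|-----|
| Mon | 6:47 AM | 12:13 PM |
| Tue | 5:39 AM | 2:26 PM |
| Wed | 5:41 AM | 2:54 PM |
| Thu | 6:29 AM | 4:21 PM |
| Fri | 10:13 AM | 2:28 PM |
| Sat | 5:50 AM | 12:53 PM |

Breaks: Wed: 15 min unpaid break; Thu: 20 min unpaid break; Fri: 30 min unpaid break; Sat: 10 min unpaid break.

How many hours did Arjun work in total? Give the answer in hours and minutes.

Mon: 6:47 AM–12:13 PM = 5 h 26 min
Tue: 5:39 AM–2:26 PM = 8 h 47 min
Wed: 5:41 AM–2:54 PM = 9 h 13 min; less 15 min break → 8 h 58 min
Thu: 6:29 AM–4:21 PM = 9 h 52 min; less 20 min break → 9 h 32 min
Fri: 10:13 AM–2:28 PM = 4 h 15 min; less 30 min break → 3 h 45 min
Sat: 5:50 AM–12:53 PM = 7 h 3 min; less 10 min break → 6 h 53 min
Total: 5 h 26 min + 8 h 47 min + 8 h 58 min + 9 h 32 min + 3 h 45 min + 6 h 53 min = 43 h 21 min.

43 h 21 min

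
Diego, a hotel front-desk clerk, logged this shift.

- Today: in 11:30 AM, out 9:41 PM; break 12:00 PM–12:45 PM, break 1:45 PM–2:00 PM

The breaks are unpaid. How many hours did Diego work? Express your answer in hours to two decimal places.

9.18 hours

Today: 11:30 AM–9:41 PM = 10 h 11 min; less 60 min break → 9 h 11 min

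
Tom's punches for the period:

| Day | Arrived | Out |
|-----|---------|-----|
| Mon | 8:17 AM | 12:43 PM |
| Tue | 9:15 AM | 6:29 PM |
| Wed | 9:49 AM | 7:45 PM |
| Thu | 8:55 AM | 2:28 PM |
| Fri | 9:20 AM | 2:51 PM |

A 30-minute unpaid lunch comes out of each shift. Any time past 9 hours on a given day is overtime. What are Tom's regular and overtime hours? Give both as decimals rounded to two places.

Regular 31.73 hours, overtime 0.43 hours

Mon: 8:17 AM–12:43 PM = 4 h 26 min; less 30 min break → 3 h 56 min
Tue: 9:15 AM–6:29 PM = 9 h 14 min; less 30 min break → 8 h 44 min
Wed: 9:49 AM–7:45 PM = 9 h 56 min; less 30 min break → 9 h 26 min
Thu: 8:55 AM–2:28 PM = 5 h 33 min; less 30 min break → 5 h 3 min
Fri: 9:20 AM–2:51 PM = 5 h 31 min; less 30 min break → 5 h 1 min
Mon reg 3 h 56 min / OT 0 h 0 min; Tue reg 8 h 44 min / OT 0 h 0 min; Wed reg 9 h 0 min / OT 0 h 26 min; Thu reg 5 h 3 min / OT 0 h 0 min; Fri reg 5 h 1 min / OT 0 h 0 min.
Totals: regular 31 h 44 min, overtime 0 h 26 min.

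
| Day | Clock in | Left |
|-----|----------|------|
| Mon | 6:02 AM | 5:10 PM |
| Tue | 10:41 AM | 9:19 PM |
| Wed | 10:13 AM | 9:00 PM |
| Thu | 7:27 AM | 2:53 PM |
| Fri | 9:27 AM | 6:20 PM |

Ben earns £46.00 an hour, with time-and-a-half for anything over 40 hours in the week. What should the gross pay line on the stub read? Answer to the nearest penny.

£2451.80

Mon: 6:02 AM–5:10 PM = 11 h 8 min
Tue: 10:41 AM–9:19 PM = 10 h 38 min
Wed: 10:13 AM–9:00 PM = 10 h 47 min
Thu: 7:27 AM–2:53 PM = 7 h 26 min
Fri: 9:27 AM–6:20 PM = 8 h 53 min
Total worked: 48 h 52 min = 2932 min.
Regular 40 h 0 min = 2400 min at £46.00/h; overtime 8 h 52 min = 532 min at £69.00/h.
Pay = (2400 × £46.00 + 532 × £69.00) ÷ 60 = £2451.80.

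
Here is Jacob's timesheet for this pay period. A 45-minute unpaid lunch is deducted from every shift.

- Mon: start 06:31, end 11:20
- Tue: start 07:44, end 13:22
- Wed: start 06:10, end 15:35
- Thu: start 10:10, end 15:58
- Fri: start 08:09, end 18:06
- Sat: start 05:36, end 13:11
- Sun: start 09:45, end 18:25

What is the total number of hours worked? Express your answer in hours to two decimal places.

Mon: 06:31–11:20 = 4 h 49 min; less 45 min break → 4 h 4 min
Tue: 07:44–13:22 = 5 h 38 min; less 45 min break → 4 h 53 min
Wed: 06:10–15:35 = 9 h 25 min; less 45 min break → 8 h 40 min
Thu: 10:10–15:58 = 5 h 48 min; less 45 min break → 5 h 3 min
Fri: 08:09–18:06 = 9 h 57 min; less 45 min break → 9 h 12 min
Sat: 05:36–13:11 = 7 h 35 min; less 45 min break → 6 h 50 min
Sun: 09:45–18:25 = 8 h 40 min; less 45 min break → 7 h 55 min
Total: 4 h 4 min + 4 h 53 min + 8 h 40 min + 5 h 3 min + 9 h 12 min + 6 h 50 min + 7 h 55 min = 46 h 37 min.

46.62 hours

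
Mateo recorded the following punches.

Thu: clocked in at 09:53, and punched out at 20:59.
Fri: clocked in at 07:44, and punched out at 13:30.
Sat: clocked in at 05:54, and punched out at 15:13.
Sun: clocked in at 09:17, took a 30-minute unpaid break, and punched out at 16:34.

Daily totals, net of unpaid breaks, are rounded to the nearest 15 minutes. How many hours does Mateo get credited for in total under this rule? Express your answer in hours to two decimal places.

32.75 hours

Thu: 09:53–20:59 = 11 h 6 min → rounds to 11 h 0 min
Fri: 07:44–13:30 = 5 h 46 min → rounds to 5 h 45 min
Sat: 05:54–15:13 = 9 h 19 min → rounds to 9 h 15 min
Sun: 09:17–16:34 = 7 h 17 min − 30 min = 6 h 47 min → rounds to 6 h 45 min
Total credited: 32 h 45 min.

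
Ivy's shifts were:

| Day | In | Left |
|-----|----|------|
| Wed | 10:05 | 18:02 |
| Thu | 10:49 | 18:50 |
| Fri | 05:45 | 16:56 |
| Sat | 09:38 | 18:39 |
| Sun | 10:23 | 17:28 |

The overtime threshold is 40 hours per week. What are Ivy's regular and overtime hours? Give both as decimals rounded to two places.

Wed: 10:05–18:02 = 7 h 57 min
Thu: 10:49–18:50 = 8 h 1 min
Fri: 05:45–16:56 = 11 h 11 min
Sat: 09:38–18:39 = 9 h 1 min
Sun: 10:23–17:28 = 7 h 5 min
Total worked: 43 h 15 min = 43.25 h.
Threshold 40 h → overtime 3 h 15 min, regular 40 h 0 min.

Regular 40.00 hours, overtime 3.25 hours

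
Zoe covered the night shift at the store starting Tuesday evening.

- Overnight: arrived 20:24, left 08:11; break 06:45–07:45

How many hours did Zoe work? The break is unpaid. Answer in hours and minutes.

10 h 47 min

Overnight: 20:24 → midnight = 3 h 36 min; midnight → 08:11 = 8 h 11 min; span 11 h 47 min; less 60 min break → 10 h 47 min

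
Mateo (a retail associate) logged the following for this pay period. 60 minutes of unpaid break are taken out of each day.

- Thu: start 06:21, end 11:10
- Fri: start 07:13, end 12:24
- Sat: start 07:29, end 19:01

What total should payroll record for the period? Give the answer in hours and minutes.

Thu: 06:21–11:10 = 4 h 49 min; less 60 min break → 3 h 49 min
Fri: 07:13–12:24 = 5 h 11 min; less 60 min break → 4 h 11 min
Sat: 07:29–19:01 = 11 h 32 min; less 60 min break → 10 h 32 min
Total: 3 h 49 min + 4 h 11 min + 10 h 32 min = 18 h 32 min.

18 h 32 min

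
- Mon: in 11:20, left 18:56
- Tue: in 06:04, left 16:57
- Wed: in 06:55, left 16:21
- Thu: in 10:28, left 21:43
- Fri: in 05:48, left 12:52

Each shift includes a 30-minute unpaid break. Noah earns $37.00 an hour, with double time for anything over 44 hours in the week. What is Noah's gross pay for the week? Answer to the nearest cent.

Mon: 11:20–18:56 = 7 h 36 min; less 30 min break → 7 h 6 min
Tue: 06:04–16:57 = 10 h 53 min; less 30 min break → 10 h 23 min
Wed: 06:55–16:21 = 9 h 26 min; less 30 min break → 8 h 56 min
Thu: 10:28–21:43 = 11 h 15 min; less 30 min break → 10 h 45 min
Fri: 05:48–12:52 = 7 h 4 min; less 30 min break → 6 h 34 min
Total worked: 43 h 44 min = 2624 min.
Regular 43 h 44 min = 2624 min at $37.00/h; overtime 0 h 0 min = 0 min at $74.00/h.
Pay = (2624 × $37.00 + 0 × $74.00) ÷ 60 = $1618.13.

$1618.13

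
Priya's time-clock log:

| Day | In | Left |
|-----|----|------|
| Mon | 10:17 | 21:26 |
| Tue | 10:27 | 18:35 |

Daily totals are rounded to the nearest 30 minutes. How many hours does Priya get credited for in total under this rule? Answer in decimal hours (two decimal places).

19.00 hours

Mon: 10:17–21:26 = 11 h 9 min → rounds to 11 h 0 min
Tue: 10:27–18:35 = 8 h 8 min → rounds to 8 h 0 min
Total credited: 19 h 0 min.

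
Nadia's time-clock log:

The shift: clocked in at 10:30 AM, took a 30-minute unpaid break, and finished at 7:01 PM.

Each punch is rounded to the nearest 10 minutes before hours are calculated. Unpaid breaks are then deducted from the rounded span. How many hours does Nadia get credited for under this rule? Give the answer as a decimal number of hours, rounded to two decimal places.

8.00 hours

The shift: in 10:30 AM→10:30 AM, out 7:01 PM→7:00 PM; 8 h 30 min − 30 min = 8 h 0 min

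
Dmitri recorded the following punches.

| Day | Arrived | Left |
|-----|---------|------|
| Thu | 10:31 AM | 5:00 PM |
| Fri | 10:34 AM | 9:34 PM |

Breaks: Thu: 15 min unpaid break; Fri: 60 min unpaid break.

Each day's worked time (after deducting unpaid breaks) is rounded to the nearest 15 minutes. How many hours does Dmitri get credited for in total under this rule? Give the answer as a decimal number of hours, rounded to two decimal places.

Thu: 10:31 AM–5:00 PM = 6 h 29 min − 15 min = 6 h 14 min → rounds to 6 h 15 min
Fri: 10:34 AM–9:34 PM = 11 h 0 min − 60 min = 10 h 0 min → rounds to 10 h 0 min
Total credited: 16 h 15 min.

16.25 hours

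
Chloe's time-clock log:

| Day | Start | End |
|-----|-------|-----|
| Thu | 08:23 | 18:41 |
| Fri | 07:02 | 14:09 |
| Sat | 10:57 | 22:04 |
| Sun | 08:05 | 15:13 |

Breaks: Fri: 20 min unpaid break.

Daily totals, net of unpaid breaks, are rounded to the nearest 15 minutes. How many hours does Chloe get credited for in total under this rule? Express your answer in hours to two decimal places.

Thu: 08:23–18:41 = 10 h 18 min → rounds to 10 h 15 min
Fri: 07:02–14:09 = 7 h 7 min − 20 min = 6 h 47 min → rounds to 6 h 45 min
Sat: 10:57–22:04 = 11 h 7 min → rounds to 11 h 0 min
Sun: 08:05–15:13 = 7 h 8 min → rounds to 7 h 15 min
Total credited: 35 h 15 min.

35.25 hours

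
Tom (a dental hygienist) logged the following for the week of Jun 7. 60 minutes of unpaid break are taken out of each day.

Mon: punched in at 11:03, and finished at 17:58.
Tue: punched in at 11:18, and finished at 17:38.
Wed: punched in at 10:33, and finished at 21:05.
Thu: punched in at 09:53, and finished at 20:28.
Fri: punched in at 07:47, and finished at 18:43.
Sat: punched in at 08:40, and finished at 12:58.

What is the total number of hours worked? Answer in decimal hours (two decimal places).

43.60 hours

Mon: 11:03–17:58 = 6 h 55 min; less 60 min break → 5 h 55 min
Tue: 11:18–17:38 = 6 h 20 min; less 60 min break → 5 h 20 min
Wed: 10:33–21:05 = 10 h 32 min; less 60 min break → 9 h 32 min
Thu: 09:53–20:28 = 10 h 35 min; less 60 min break → 9 h 35 min
Fri: 07:47–18:43 = 10 h 56 min; less 60 min break → 9 h 56 min
Sat: 08:40–12:58 = 4 h 18 min; less 60 min break → 3 h 18 min
Total: 5 h 55 min + 5 h 20 min + 9 h 32 min + 9 h 35 min + 9 h 56 min + 3 h 18 min = 43 h 36 min.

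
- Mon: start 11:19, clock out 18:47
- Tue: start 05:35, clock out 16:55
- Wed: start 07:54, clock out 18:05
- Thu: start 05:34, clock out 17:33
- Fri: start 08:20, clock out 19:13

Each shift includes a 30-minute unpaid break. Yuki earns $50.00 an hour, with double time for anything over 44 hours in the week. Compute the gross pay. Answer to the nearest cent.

Mon: 11:19–18:47 = 7 h 28 min; less 30 min break → 6 h 58 min
Tue: 05:35–16:55 = 11 h 20 min; less 30 min break → 10 h 50 min
Wed: 07:54–18:05 = 10 h 11 min; less 30 min break → 9 h 41 min
Thu: 05:34–17:33 = 11 h 59 min; less 30 min break → 11 h 29 min
Fri: 08:20–19:13 = 10 h 53 min; less 30 min break → 10 h 23 min
Total worked: 49 h 21 min = 2961 min.
Regular 44 h 0 min = 2640 min at $50.00/h; overtime 5 h 21 min = 321 min at $100.00/h.
Pay = (2640 × $50.00 + 321 × $100.00) ÷ 60 = $2735.00.

$2735.00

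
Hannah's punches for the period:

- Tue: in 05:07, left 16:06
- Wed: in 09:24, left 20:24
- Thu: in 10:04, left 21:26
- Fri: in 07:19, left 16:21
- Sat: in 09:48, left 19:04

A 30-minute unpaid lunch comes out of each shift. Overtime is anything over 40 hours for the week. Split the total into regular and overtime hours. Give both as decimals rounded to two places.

Tue: 05:07–16:06 = 10 h 59 min; less 30 min break → 10 h 29 min
Wed: 09:24–20:24 = 11 h 0 min; less 30 min break → 10 h 30 min
Thu: 10:04–21:26 = 11 h 22 min; less 30 min break → 10 h 52 min
Fri: 07:19–16:21 = 9 h 2 min; less 30 min break → 8 h 32 min
Sat: 09:48–19:04 = 9 h 16 min; less 30 min break → 8 h 46 min
Total worked: 49 h 9 min = 49.15 h.
Threshold 40 h → overtime 9 h 9 min, regular 40 h 0 min.

Regular 40.00 hours, overtime 9.15 hours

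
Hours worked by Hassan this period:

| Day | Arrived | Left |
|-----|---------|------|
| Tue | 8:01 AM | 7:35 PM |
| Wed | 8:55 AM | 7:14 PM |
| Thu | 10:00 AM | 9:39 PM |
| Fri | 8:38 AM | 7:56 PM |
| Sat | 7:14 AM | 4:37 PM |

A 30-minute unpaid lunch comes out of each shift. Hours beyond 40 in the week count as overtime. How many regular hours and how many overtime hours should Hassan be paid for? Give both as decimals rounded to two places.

Tue: 8:01 AM–7:35 PM = 11 h 34 min; less 30 min break → 11 h 4 min
Wed: 8:55 AM–7:14 PM = 10 h 19 min; less 30 min break → 9 h 49 min
Thu: 10:00 AM–9:39 PM = 11 h 39 min; less 30 min break → 11 h 9 min
Fri: 8:38 AM–7:56 PM = 11 h 18 min; less 30 min break → 10 h 48 min
Sat: 7:14 AM–4:37 PM = 9 h 23 min; less 30 min break → 8 h 53 min
Total worked: 51 h 43 min = 51.72 h.
Threshold 40 h → overtime 11 h 43 min, regular 40 h 0 min.

Regular 40.00 hours, overtime 11.72 hours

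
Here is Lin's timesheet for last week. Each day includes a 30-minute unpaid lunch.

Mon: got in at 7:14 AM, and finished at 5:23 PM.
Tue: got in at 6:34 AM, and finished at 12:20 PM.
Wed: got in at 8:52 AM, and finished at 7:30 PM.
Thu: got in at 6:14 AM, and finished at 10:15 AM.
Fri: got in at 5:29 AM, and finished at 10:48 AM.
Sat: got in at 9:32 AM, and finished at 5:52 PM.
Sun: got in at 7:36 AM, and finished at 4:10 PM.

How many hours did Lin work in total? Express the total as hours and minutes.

49 h 17 min

Mon: 7:14 AM–5:23 PM = 10 h 9 min; less 30 min break → 9 h 39 min
Tue: 6:34 AM–12:20 PM = 5 h 46 min; less 30 min break → 5 h 16 min
Wed: 8:52 AM–7:30 PM = 10 h 38 min; less 30 min break → 10 h 8 min
Thu: 6:14 AM–10:15 AM = 4 h 1 min; less 30 min break → 3 h 31 min
Fri: 5:29 AM–10:48 AM = 5 h 19 min; less 30 min break → 4 h 49 min
Sat: 9:32 AM–5:52 PM = 8 h 20 min; less 30 min break → 7 h 50 min
Sun: 7:36 AM–4:10 PM = 8 h 34 min; less 30 min break → 8 h 4 min
Total: 9 h 39 min + 5 h 16 min + 10 h 8 min + 3 h 31 min + 4 h 49 min + 7 h 50 min + 8 h 4 min = 49 h 17 min.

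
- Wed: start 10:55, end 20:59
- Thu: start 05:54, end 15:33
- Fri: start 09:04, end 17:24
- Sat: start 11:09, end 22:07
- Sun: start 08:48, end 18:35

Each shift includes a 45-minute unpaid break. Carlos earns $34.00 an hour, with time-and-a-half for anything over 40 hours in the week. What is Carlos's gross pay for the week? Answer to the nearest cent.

Wed: 10:55–20:59 = 10 h 4 min; less 45 min break → 9 h 19 min
Thu: 05:54–15:33 = 9 h 39 min; less 45 min break → 8 h 54 min
Fri: 09:04–17:24 = 8 h 20 min; less 45 min break → 7 h 35 min
Sat: 11:09–22:07 = 10 h 58 min; less 45 min break → 10 h 13 min
Sun: 08:48–18:35 = 9 h 47 min; less 45 min break → 9 h 2 min
Total worked: 45 h 3 min = 2703 min.
Regular 40 h 0 min = 2400 min at $34.00/h; overtime 5 h 3 min = 303 min at $51.00/h.
Pay = (2400 × $34.00 + 303 × $51.00) ÷ 60 = $1617.55.

$1617.55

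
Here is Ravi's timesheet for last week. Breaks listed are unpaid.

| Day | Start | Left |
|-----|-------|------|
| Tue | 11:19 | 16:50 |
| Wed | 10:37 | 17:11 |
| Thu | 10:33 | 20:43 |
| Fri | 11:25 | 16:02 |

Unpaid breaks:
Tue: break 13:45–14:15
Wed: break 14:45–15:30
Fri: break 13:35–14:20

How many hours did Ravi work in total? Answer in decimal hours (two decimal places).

Tue: 11:19–16:50 = 5 h 31 min; less 30 min break → 5 h 1 min
Wed: 10:37–17:11 = 6 h 34 min; less 45 min break → 5 h 49 min
Thu: 10:33–20:43 = 10 h 10 min
Fri: 11:25–16:02 = 4 h 37 min; less 45 min break → 3 h 52 min
Total: 5 h 1 min + 5 h 49 min + 10 h 10 min + 3 h 52 min = 24 h 52 min.

24.87 hours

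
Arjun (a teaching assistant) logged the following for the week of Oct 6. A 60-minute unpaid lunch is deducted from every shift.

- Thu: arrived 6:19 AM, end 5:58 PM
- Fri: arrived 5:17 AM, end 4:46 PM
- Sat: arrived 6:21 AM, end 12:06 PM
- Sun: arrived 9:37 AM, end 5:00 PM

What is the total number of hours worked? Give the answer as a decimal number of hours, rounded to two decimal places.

32.27 hours

Thu: 6:19 AM–5:58 PM = 11 h 39 min; less 60 min break → 10 h 39 min
Fri: 5:17 AM–4:46 PM = 11 h 29 min; less 60 min break → 10 h 29 min
Sat: 6:21 AM–12:06 PM = 5 h 45 min; less 60 min break → 4 h 45 min
Sun: 9:37 AM–5:00 PM = 7 h 23 min; less 60 min break → 6 h 23 min
Total: 10 h 39 min + 10 h 29 min + 4 h 45 min + 6 h 23 min = 32 h 16 min.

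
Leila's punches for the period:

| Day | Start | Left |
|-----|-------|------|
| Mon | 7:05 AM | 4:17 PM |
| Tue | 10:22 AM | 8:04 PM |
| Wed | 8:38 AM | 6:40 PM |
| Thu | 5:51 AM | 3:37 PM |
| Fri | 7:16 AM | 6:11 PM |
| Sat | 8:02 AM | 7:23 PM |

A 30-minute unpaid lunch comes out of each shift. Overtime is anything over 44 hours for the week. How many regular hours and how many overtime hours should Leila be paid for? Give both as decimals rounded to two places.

Regular 44.00 hours, overtime 13.97 hours

Mon: 7:05 AM–4:17 PM = 9 h 12 min; less 30 min break → 8 h 42 min
Tue: 10:22 AM–8:04 PM = 9 h 42 min; less 30 min break → 9 h 12 min
Wed: 8:38 AM–6:40 PM = 10 h 2 min; less 30 min break → 9 h 32 min
Thu: 5:51 AM–3:37 PM = 9 h 46 min; less 30 min break → 9 h 16 min
Fri: 7:16 AM–6:11 PM = 10 h 55 min; less 30 min break → 10 h 25 min
Sat: 8:02 AM–7:23 PM = 11 h 21 min; less 30 min break → 10 h 51 min
Total worked: 57 h 58 min = 57.97 h.
Threshold 44 h → overtime 13 h 58 min, regular 44 h 0 min.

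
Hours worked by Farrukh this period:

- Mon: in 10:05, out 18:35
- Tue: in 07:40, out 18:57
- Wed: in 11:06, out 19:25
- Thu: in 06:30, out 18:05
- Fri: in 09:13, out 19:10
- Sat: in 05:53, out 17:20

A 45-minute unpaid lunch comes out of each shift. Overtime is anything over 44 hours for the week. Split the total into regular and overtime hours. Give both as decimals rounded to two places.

Regular 44.00 hours, overtime 12.58 hours

Mon: 10:05–18:35 = 8 h 30 min; less 45 min break → 7 h 45 min
Tue: 07:40–18:57 = 11 h 17 min; less 45 min break → 10 h 32 min
Wed: 11:06–19:25 = 8 h 19 min; less 45 min break → 7 h 34 min
Thu: 06:30–18:05 = 11 h 35 min; less 45 min break → 10 h 50 min
Fri: 09:13–19:10 = 9 h 57 min; less 45 min break → 9 h 12 min
Sat: 05:53–17:20 = 11 h 27 min; less 45 min break → 10 h 42 min
Total worked: 56 h 35 min = 56.58 h.
Threshold 44 h → overtime 12 h 35 min, regular 44 h 0 min.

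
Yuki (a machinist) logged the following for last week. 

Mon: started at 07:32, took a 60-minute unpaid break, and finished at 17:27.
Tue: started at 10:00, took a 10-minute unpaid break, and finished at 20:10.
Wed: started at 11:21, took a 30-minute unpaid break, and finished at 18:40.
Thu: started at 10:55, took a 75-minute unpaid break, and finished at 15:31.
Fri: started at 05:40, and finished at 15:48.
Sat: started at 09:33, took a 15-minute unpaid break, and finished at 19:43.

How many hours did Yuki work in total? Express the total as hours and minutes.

49 h 8 min

Mon: 07:32–17:27 = 9 h 55 min; less 60 min break → 8 h 55 min
Tue: 10:00–20:10 = 10 h 10 min; less 10 min break → 10 h 0 min
Wed: 11:21–18:40 = 7 h 19 min; less 30 min break → 6 h 49 min
Thu: 10:55–15:31 = 4 h 36 min; less 75 min break → 3 h 21 min
Fri: 05:40–15:48 = 10 h 8 min
Sat: 09:33–19:43 = 10 h 10 min; less 15 min break → 9 h 55 min
Total: 8 h 55 min + 10 h 0 min + 6 h 49 min + 3 h 21 min + 10 h 8 min + 9 h 55 min = 49 h 8 min.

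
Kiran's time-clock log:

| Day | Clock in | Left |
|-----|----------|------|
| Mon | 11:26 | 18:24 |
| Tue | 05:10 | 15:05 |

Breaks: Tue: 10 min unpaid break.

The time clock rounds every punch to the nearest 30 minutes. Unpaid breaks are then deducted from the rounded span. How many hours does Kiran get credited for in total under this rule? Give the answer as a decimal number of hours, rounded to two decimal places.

Mon: in 11:26→11:30, out 18:24→18:30; 7 h 0 min
Tue: in 05:10→05:00, out 15:05→15:00; 10 h 0 min − 10 min = 9 h 50 min
Total credited: 16 h 50 min.

16.83 hours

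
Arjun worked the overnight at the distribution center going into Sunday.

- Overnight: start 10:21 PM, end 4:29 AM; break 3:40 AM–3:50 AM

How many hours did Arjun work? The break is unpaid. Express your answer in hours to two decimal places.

Overnight: 10:21 PM → midnight = 1 h 39 min; midnight → 4:29 AM = 4 h 29 min; span 6 h 8 min; less 10 min break → 5 h 58 min

5.97 hours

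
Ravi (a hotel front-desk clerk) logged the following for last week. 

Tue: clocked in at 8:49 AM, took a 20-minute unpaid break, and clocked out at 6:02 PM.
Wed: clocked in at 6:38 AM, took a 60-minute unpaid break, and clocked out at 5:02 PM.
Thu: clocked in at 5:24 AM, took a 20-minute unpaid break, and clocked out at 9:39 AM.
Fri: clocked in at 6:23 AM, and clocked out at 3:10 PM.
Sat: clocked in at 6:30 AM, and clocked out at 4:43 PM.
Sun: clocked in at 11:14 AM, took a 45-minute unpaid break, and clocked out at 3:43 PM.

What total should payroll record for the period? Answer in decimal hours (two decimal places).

Tue: 8:49 AM–6:02 PM = 9 h 13 min; less 20 min break → 8 h 53 min
Wed: 6:38 AM–5:02 PM = 10 h 24 min; less 60 min break → 9 h 24 min
Thu: 5:24 AM–9:39 AM = 4 h 15 min; less 20 min break → 3 h 55 min
Fri: 6:23 AM–3:10 PM = 8 h 47 min
Sat: 6:30 AM–4:43 PM = 10 h 13 min
Sun: 11:14 AM–3:43 PM = 4 h 29 min; less 45 min break → 3 h 44 min
Total: 8 h 53 min + 9 h 24 min + 3 h 55 min + 8 h 47 min + 10 h 13 min + 3 h 44 min = 44 h 56 min.

44.93 hours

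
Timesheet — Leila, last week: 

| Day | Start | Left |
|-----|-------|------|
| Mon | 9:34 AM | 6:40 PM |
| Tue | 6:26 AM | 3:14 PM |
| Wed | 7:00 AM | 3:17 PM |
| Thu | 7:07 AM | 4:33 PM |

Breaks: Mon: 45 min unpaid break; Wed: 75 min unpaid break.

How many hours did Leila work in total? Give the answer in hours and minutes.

33 h 37 min

Mon: 9:34 AM–6:40 PM = 9 h 6 min; less 45 min break → 8 h 21 min
Tue: 6:26 AM–3:14 PM = 8 h 48 min
Wed: 7:00 AM–3:17 PM = 8 h 17 min; less 75 min break → 7 h 2 min
Thu: 7:07 AM–4:33 PM = 9 h 26 min
Total: 8 h 21 min + 8 h 48 min + 7 h 2 min + 9 h 26 min = 33 h 37 min.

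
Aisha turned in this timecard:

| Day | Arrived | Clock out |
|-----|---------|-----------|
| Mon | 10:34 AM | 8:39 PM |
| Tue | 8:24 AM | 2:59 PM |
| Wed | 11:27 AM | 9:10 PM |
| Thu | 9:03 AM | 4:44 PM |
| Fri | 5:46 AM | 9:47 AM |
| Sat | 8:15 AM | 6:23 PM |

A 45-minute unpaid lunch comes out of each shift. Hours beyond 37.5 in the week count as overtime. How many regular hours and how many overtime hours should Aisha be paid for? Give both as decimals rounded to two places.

Regular 37.50 hours, overtime 6.22 hours

Mon: 10:34 AM–8:39 PM = 10 h 5 min; less 45 min break → 9 h 20 min
Tue: 8:24 AM–2:59 PM = 6 h 35 min; less 45 min break → 5 h 50 min
Wed: 11:27 AM–9:10 PM = 9 h 43 min; less 45 min break → 8 h 58 min
Thu: 9:03 AM–4:44 PM = 7 h 41 min; less 45 min break → 6 h 56 min
Fri: 5:46 AM–9:47 AM = 4 h 1 min; less 45 min break → 3 h 16 min
Sat: 8:15 AM–6:23 PM = 10 h 8 min; less 45 min break → 9 h 23 min
Total worked: 43 h 43 min = 43.72 h.
Threshold 37.5 h → overtime 6 h 13 min, regular 37 h 30 min.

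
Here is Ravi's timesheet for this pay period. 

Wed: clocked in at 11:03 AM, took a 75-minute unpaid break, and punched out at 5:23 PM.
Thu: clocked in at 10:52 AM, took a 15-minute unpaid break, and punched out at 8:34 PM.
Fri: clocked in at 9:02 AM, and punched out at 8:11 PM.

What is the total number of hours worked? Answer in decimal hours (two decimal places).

Wed: 11:03 AM–5:23 PM = 6 h 20 min; less 75 min break → 5 h 5 min
Thu: 10:52 AM–8:34 PM = 9 h 42 min; less 15 min break → 9 h 27 min
Fri: 9:02 AM–8:11 PM = 11 h 9 min
Total: 5 h 5 min + 9 h 27 min + 11 h 9 min = 25 h 41 min.

25.68 hours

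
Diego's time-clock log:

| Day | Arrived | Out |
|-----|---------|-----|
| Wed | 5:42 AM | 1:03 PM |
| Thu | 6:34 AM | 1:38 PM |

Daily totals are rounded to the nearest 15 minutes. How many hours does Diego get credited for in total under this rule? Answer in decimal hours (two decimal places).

Wed: 5:42 AM–1:03 PM = 7 h 21 min → rounds to 7 h 15 min
Thu: 6:34 AM–1:38 PM = 7 h 4 min → rounds to 7 h 0 min
Total credited: 14 h 15 min.

14.25 hours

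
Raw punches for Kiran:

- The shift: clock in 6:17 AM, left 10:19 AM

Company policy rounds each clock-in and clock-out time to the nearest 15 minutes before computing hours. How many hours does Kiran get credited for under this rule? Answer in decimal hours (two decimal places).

The shift: in 6:17 AM→6:15 AM, out 10:19 AM→10:15 AM; 4 h 0 min

4.00 hours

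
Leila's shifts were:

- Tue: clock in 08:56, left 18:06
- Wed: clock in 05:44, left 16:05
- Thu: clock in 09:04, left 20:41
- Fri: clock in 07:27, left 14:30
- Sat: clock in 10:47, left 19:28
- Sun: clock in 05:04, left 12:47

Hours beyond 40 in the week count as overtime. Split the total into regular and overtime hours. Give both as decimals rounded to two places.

Regular 40.00 hours, overtime 14.58 hours

Tue: 08:56–18:06 = 9 h 10 min
Wed: 05:44–16:05 = 10 h 21 min
Thu: 09:04–20:41 = 11 h 37 min
Fri: 07:27–14:30 = 7 h 3 min
Sat: 10:47–19:28 = 8 h 41 min
Sun: 05:04–12:47 = 7 h 43 min
Total worked: 54 h 35 min = 54.58 h.
Threshold 40 h → overtime 14 h 35 min, regular 40 h 0 min.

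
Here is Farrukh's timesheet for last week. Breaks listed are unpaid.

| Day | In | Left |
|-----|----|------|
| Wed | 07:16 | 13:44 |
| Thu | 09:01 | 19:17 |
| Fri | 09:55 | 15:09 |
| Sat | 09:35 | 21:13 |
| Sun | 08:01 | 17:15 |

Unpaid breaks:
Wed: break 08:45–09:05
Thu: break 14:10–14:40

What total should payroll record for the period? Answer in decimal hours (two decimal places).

42.00 hours

Wed: 07:16–13:44 = 6 h 28 min; less 20 min break → 6 h 8 min
Thu: 09:01–19:17 = 10 h 16 min; less 30 min break → 9 h 46 min
Fri: 09:55–15:09 = 5 h 14 min
Sat: 09:35–21:13 = 11 h 38 min
Sun: 08:01–17:15 = 9 h 14 min
Total: 6 h 8 min + 9 h 46 min + 5 h 14 min + 11 h 38 min + 9 h 14 min = 42 h 0 min.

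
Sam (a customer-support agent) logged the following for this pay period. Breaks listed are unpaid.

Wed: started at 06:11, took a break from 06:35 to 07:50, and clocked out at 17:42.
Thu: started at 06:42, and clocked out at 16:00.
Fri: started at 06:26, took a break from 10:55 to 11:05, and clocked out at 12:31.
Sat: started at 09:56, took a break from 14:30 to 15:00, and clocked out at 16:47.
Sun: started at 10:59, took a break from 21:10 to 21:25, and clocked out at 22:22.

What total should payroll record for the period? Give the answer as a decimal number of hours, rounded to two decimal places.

Wed: 06:11–17:42 = 11 h 31 min; less 75 min break → 10 h 16 min
Thu: 06:42–16:00 = 9 h 18 min
Fri: 06:26–12:31 = 6 h 5 min; less 10 min break → 5 h 55 min
Sat: 09:56–16:47 = 6 h 51 min; less 30 min break → 6 h 21 min
Sun: 10:59–22:22 = 11 h 23 min; less 15 min break → 11 h 8 min
Total: 10 h 16 min + 9 h 18 min + 5 h 55 min + 6 h 21 min + 11 h 8 min = 42 h 58 min.

42.97 hours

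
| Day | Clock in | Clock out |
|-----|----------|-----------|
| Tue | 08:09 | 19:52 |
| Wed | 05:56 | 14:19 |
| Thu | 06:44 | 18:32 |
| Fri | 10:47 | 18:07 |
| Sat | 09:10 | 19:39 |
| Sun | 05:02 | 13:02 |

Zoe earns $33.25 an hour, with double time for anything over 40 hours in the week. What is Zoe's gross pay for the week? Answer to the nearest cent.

Tue: 08:09–19:52 = 11 h 43 min
Wed: 05:56–14:19 = 8 h 23 min
Thu: 06:44–18:32 = 11 h 48 min
Fri: 10:47–18:07 = 7 h 20 min
Sat: 09:10–19:39 = 10 h 29 min
Sun: 05:02–13:02 = 8 h 0 min
Total worked: 57 h 43 min = 3463 min.
Regular 40 h 0 min = 2400 min at $33.25/h; overtime 17 h 43 min = 1063 min at $66.50/h.
Pay = (2400 × $33.25 + 1063 × $66.50) ÷ 60 = $2508.16.

$2508.16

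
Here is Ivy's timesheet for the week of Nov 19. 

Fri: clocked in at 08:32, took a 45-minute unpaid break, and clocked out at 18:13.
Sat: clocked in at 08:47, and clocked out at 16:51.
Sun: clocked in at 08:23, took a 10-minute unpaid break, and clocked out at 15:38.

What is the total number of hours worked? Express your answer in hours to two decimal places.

Fri: 08:32–18:13 = 9 h 41 min; less 45 min break → 8 h 56 min
Sat: 08:47–16:51 = 8 h 4 min
Sun: 08:23–15:38 = 7 h 15 min; less 10 min break → 7 h 5 min
Total: 8 h 56 min + 8 h 4 min + 7 h 5 min = 24 h 5 min.

24.08 hours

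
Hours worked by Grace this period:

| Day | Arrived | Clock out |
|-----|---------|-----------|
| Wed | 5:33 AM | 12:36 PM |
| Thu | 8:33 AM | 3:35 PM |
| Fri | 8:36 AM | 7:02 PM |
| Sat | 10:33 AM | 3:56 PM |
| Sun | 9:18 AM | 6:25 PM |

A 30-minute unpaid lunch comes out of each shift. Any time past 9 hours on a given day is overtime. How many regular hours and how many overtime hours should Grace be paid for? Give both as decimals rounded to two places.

Wed: 5:33 AM–12:36 PM = 7 h 3 min; less 30 min break → 6 h 33 min
Thu: 8:33 AM–3:35 PM = 7 h 2 min; less 30 min break → 6 h 32 min
Fri: 8:36 AM–7:02 PM = 10 h 26 min; less 30 min break → 9 h 56 min
Sat: 10:33 AM–3:56 PM = 5 h 23 min; less 30 min break → 4 h 53 min
Sun: 9:18 AM–6:25 PM = 9 h 7 min; less 30 min break → 8 h 37 min
Wed reg 6 h 33 min / OT 0 h 0 min; Thu reg 6 h 32 min / OT 0 h 0 min; Fri reg 9 h 0 min / OT 0 h 56 min; Sat reg 4 h 53 min / OT 0 h 0 min; Sun reg 8 h 37 min / OT 0 h 0 min.
Totals: regular 35 h 35 min, overtime 0 h 56 min.

Regular 35.58 hours, overtime 0.93 hours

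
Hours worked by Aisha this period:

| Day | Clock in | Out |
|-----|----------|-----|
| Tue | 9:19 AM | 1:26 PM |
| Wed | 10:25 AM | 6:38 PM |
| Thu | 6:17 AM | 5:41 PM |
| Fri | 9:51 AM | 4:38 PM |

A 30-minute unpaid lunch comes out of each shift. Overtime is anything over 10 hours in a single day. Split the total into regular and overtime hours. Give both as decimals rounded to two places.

Tue: 9:19 AM–1:26 PM = 4 h 7 min; less 30 min break → 3 h 37 min
Wed: 10:25 AM–6:38 PM = 8 h 13 min; less 30 min break → 7 h 43 min
Thu: 6:17 AM–5:41 PM = 11 h 24 min; less 30 min break → 10 h 54 min
Fri: 9:51 AM–4:38 PM = 6 h 47 min; less 30 min break → 6 h 17 min
Tue reg 3 h 37 min / OT 0 h 0 min; Wed reg 7 h 43 min / OT 0 h 0 min; Thu reg 10 h 0 min / OT 0 h 54 min; Fri reg 6 h 17 min / OT 0 h 0 min.
Totals: regular 27 h 37 min, overtime 0 h 54 min.

Regular 27.62 hours, overtime 0.90 hours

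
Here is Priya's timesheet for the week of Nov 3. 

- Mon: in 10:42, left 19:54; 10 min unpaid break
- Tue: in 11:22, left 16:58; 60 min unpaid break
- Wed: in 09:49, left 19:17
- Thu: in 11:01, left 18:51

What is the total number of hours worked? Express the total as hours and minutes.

30 h 56 min

Mon: 10:42–19:54 = 9 h 12 min; less 10 min break → 9 h 2 min
Tue: 11:22–16:58 = 5 h 36 min; less 60 min break → 4 h 36 min
Wed: 09:49–19:17 = 9 h 28 min
Thu: 11:01–18:51 = 7 h 50 min
Total: 9 h 2 min + 4 h 36 min + 9 h 28 min + 7 h 50 min = 30 h 56 min.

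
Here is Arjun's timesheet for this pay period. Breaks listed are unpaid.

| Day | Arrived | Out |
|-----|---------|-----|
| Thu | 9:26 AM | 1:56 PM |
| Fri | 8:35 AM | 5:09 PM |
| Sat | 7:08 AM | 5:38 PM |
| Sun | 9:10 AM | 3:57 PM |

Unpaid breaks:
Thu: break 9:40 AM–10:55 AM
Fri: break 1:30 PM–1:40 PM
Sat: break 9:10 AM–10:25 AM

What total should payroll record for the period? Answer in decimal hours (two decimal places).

Thu: 9:26 AM–1:56 PM = 4 h 30 min; less 75 min break → 3 h 15 min
Fri: 8:35 AM–5:09 PM = 8 h 34 min; less 10 min break → 8 h 24 min
Sat: 7:08 AM–5:38 PM = 10 h 30 min; less 75 min break → 9 h 15 min
Sun: 9:10 AM–3:57 PM = 6 h 47 min
Total: 3 h 15 min + 8 h 24 min + 9 h 15 min + 6 h 47 min = 27 h 41 min.

27.68 hours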